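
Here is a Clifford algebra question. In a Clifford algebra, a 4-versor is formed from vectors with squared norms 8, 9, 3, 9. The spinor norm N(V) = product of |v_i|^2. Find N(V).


Spinor norm N(V) = |v1|^2 * |v2|^2 * ... * |v4|^2
= 8 * 9 * 3 * 9
Running product: 8, 72, 216, 1944
N(V) = 1944


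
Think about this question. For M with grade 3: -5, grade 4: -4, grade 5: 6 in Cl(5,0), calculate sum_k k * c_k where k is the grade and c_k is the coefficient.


Grade-weighted sum = sum of grade_k * coefficient_k
3*(-5) = -15
4*(-4) = -16
5*6 = 30
Total = -15 + (-16) + 30 = -1


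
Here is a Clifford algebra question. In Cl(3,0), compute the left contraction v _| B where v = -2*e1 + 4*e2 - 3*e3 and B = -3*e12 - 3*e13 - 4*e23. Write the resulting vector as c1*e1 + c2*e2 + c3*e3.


Left contraction v _| B = <vB>_1 (grade-1 part of the geometric product vB).
Using e1_|e12 = e2, e2_|e12 = -e1, e1_|e13 = e3, e3_|e13 = -e1, e2_|e23 = e3, e3_|e23 = -e2:
e1 coeff: -v2*b12 - v3*b13 = -(4)*(-3) - (-3)*(-3) = 3
e2 coeff: v1*b12 - v3*b23 = (-2)*(-3) - (-3)*(-4) = -6
e3 coeff: v1*b13 + v2*b23 = (-2)*(-3) + (4)*(-4) = -10
v _| B = 3*e1 - 6*e2 - 10*e3


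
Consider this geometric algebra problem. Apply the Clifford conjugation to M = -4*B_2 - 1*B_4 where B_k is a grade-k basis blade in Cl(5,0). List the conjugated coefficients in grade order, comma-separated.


Clifford conjugate sign for grade k: (-1)^(k(k+1)/2)
Grade 2: (-1)^(2*3/2) = (-1)^3 = -1, coeff -4 -> 4
Grade 4: (-1)^(4*5/2) = (-1)^10 = 1, coeff -1 -> -1
Conjugated coefficients: 4, -1


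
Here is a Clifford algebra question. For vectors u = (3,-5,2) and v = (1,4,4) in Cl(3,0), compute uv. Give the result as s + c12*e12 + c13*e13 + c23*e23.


In Cl(3,0): e_i^2 = 1, e_ie_j = -e_je_i for i != j.
Scalar part = u . v = 3*1 + (-5)*4 + 2*4
= 3 + (-20) + 8 = -9
e12 coeff = 3*4 - (-5)*1 = 12 - (-5) = 17
e13 coeff = 3*4 - 2*1 = 12 - 2 = 10
e23 coeff = (-5)*4 - 2*4 = -20 - 8 = -28
uv = -9 + 17*e12 + 10*e13 - 28*e23


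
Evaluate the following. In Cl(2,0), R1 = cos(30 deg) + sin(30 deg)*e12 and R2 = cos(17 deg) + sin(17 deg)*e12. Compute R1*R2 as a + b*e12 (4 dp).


Same-plane rotors commute and their half-angles add:
R1*R2 = cos(a1 + a2) + sin(a1 + a2)*e12.
a1 + a2 = 30 + 17 = 47 deg
cos(47 deg) = 0.6820
sin(47 deg) = 0.7314
R1*R2 = 0.6820 + 0.7314*e12


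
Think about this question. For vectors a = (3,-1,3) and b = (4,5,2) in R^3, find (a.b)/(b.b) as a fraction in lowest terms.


Projection coefficient = (a . b) / (b . b)
a . b = 3*4 + (-1)*5 + 3*2
= 12 + (-5) + 6 = 13
b . b = 4^2 + 5^2 + 2^2
= 16 + 25 + 4 = 45
Coefficient = 13/45
In lowest terms: 13/45


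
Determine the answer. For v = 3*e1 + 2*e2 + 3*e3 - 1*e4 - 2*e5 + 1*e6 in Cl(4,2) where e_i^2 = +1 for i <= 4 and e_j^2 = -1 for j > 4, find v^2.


v^2 = sum of c_i^2 * e_i^2
Positive signature terms (e_i^2 = +1): 3^2 + 2^2 + 3^2 + (-1)^2 = 23
Negative signature terms (e_j^2 = -1): (-2)^2 + 1^2 = 5
v^2 = 23 - 5 = 18


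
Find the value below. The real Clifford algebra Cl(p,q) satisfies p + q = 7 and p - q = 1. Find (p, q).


We need p + q = 7 and p - q = 1.
Adding: 2p = 7 + 1 = 8, so p = 4.
Then q = 7 - 4 = 3.
(p, q) = (4, 3)


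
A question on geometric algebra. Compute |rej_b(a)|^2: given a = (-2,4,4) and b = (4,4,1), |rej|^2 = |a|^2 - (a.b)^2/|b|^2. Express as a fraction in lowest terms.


|a|^2 = (-2)^2 + 4^2 + 4^2 = 36
|b|^2 = 4^2 + 4^2 + 1^2 = 33
a . b = (-2)*4 + 4*4 + 4*1 = 12
(a.b)^2 = 12^2 = 144
|rej|^2 = 36 - 144/33
= (1188 - 144)/33
= 1044/33
In lowest terms: 348/11


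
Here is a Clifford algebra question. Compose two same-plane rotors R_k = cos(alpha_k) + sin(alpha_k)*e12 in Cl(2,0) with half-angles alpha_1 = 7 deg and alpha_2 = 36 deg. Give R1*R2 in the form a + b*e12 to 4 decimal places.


Same-plane rotors commute and their half-angles add:
R1*R2 = cos(a1 + a2) + sin(a1 + a2)*e12.
a1 + a2 = 7 + 36 = 43 deg
cos(43 deg) = 0.7314
sin(43 deg) = 0.6820
R1*R2 = 0.7314 + 0.6820*e12


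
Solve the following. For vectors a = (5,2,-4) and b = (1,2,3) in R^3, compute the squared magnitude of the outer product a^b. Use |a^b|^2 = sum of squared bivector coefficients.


a wedge b = (a1*b2 - a2*b1)*e12 + (a1*b3 - a3*b1)*e13 + (a2*b3 - a3*b2)*e23
e12 coeff: 5*2 - 2*1 = 10 - 2 = 8
e13 coeff: 5*3 - (-4)*1 = 15 - (-4) = 19
e23 coeff: 2*3 - (-4)*2 = 6 - (-8) = 14
|a wedge b|^2 = 8^2 + 19^2 + 14^2
= 64 + 361 + 196
= 621


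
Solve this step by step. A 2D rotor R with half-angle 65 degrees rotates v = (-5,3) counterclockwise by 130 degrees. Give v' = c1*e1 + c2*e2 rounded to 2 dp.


Rotor R = cos(65deg) - sin(65deg)*e12
Rotation angle theta = 2 * 65 = 130 degrees
v' = R*v*~R rotates v by theta.
cos(130deg) = -0.6428, sin(130deg) = 0.7660
v'_1 = -5*cos(130deg) - 3*sin(130deg)
= -5*(-0.6428) - 3*0.7660
= 0.92
v'_2 = -5*sin(130deg) + 3*cos(130deg)
= -5*0.7660 + 3*(-0.6428)
= -5.76
v' = 0.92*e1 - 5.76*e2


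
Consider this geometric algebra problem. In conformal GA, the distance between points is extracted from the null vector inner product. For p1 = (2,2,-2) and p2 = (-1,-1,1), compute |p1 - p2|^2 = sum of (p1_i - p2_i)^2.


p1 - p2 = (3, 3, -3)
|p1 - p2|^2 = 3^2 + 3^2 + (-3)^2
= 9 + 9 + 9
= 27


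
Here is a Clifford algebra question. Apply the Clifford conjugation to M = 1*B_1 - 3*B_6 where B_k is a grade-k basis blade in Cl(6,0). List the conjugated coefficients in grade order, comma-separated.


Clifford conjugate sign for grade k: (-1)^(k(k+1)/2)
Grade 1: (-1)^(1*2/2) = (-1)^1 = -1, coeff 1 -> -1
Grade 6: (-1)^(6*7/2) = (-1)^21 = -1, coeff -3 -> 3
Conjugated coefficients: -1, 3


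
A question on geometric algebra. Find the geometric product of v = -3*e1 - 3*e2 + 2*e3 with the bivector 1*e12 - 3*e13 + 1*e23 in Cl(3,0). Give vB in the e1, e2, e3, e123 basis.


vB has grade-1 (vector) and grade-3 (trivector) parts: vB = (v _| B) + (v ^ B).
Vector part <vB>_1:
  e1: -v2*b12 - v3*b13 = -(-3)*(1) - (2)*(-3) = 9
  e2: v1*b12 - v3*b23 = (-3)*(1) - (2)*(1) = -5
  e3: v1*b13 + v2*b23 = (-3)*(-3) + (-3)*(1) = 6
Trivector part <vB>_3:
  e123: v1*b23 - v2*b13 + v3*b12 = (-3)*(1) - (-3)*(-3) + (2)*(1) = -10
vB = 9*e1 - 5*e2 + 6*e3 - 10*e123


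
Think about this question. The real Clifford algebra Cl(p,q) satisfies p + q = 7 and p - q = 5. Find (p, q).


We need p + q = 7 and p - q = 5.
Adding: 2p = 7 + 5 = 12, so p = 6.
Then q = 7 - 6 = 1.
(p, q) = (6, 1)


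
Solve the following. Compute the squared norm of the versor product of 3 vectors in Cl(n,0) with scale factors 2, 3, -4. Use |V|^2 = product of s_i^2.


Each vector v_i has |v_i|^2 = s_i^2
Squared scales: 2^2 = 4, 3^2 = 9, (-4)^2 = 16
|V|^2 = 4 * 9 * 16
= 576


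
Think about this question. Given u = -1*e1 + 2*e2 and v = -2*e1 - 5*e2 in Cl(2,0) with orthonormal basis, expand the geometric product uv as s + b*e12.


Expand: (-1*e1 + 2*e2)(-2*e1 - 5*e2)
= (-1)*(-2)*e1e1 + (-1)*(-5)*e1e2 + 2*(-2)*e2e1 + 2*(-5)*e2e2
Using e1^2 = e2^2 = 1, e2e1 = -e1e2:
Scalar part s = (-1)*(-2) + 2*(-5) = 2 + (-10) = -8
Bivector part b = (-1)*(-5) - 2*(-2) = 5 - (-4) = 9
uv = -8 + 9*e12


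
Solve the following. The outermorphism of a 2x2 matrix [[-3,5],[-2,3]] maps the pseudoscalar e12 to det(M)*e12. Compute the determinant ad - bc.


The outermorphism of a linear map f sends e1^e2 to f(e1)^f(e2).
f(e1) = -3*e1 - 2*e2
f(e2) = 5*e1 + 3*e2
f(e1) ^ f(e2) = (-3*e1 - 2*e2) ^ (5*e1 + 3*e2)
= (-3)*3*e12 + (-2)*5*e21
= (-9 - (-10))*e12
= 1*e12
Coefficient = 1


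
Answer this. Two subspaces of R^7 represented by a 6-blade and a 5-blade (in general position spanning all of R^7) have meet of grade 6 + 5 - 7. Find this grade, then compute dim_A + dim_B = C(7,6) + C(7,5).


Meet grade = grade(A) + grade(B) - n
= 6 + 5 - 7 = 4
C(7,6) = 7
C(7,5) = 21
dim_A + dim_B = 7 + 21 = 28


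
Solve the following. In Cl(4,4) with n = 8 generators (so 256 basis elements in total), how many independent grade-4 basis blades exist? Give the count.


Number of grade-k basis blades in Cl(p,q) with n = p + q is C(n, k).
n = 4 + 4 = 8
C(8, 4) = 8! / (4! * 4!)
= 40320 / (24 * 24)
= 70


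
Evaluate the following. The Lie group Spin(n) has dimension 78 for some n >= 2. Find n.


dim Spin(n) = dim so(n) = n(n-1)/2.
Solve n(n-1)/2 = 78, i.e. n^2 - n - 156 = 0.
Discriminant = 1 + 8*78 = 625
n = (1 + sqrt(625))/2 = (1 + 25)/2 = 13


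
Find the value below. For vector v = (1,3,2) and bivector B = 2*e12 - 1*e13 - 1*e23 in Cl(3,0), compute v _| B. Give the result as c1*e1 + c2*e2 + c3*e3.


Left contraction v _| B = <vB>_1 (grade-1 part of the geometric product vB).
Using e1_|e12 = e2, e2_|e12 = -e1, e1_|e13 = e3, e3_|e13 = -e1, e2_|e23 = e3, e3_|e23 = -e2:
e1 coeff: -v2*b12 - v3*b13 = -(3)*(2) - (2)*(-1) = -4
e2 coeff: v1*b12 - v3*b23 = (1)*(2) - (2)*(-1) = 4
e3 coeff: v1*b13 + v2*b23 = (1)*(-1) + (3)*(-1) = -4
v _| B = -4*e1 + 4*e2 - 4*e3


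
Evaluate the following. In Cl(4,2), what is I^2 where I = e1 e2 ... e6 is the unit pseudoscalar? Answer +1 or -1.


The pseudoscalar I = e1...e_n (product of all n generators) of Cl(p,q) satisfies I^2 = (-1)^(q + n(n-1)/2).
p = 4, q = 2, n = p + q = 6
n(n-1)/2 = 6 * 5 / 2 = 15
Exponent = q + n(n-1)/2 = 2 + 15 = 17
I^2 = (-1)^17 = -1


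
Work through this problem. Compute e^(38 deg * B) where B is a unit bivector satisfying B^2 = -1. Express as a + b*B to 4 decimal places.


For a unit bivector B with B^2 = -1, the exponential series gives
e^(theta*B) = cos(theta) + sin(theta)*B (the GA analogue of Euler's formula).
theta = 38 degrees = 0.663225 rad
cos(38 deg) = 0.7880
sin(38 deg) = 0.6157
exp(theta*B) = 0.7880 + 0.6157*B


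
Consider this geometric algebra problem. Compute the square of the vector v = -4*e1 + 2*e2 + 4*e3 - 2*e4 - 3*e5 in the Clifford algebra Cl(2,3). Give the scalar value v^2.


v^2 = sum of c_i^2 * e_i^2
Positive signature terms (e_i^2 = +1): (-4)^2 + 2^2 = 20
Negative signature terms (e_j^2 = -1): 4^2 + (-2)^2 + (-3)^2 = 29
v^2 = 20 - 29 = -9


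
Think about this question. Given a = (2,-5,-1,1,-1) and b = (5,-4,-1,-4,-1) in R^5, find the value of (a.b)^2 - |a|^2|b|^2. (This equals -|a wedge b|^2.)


a . b = 2*5 + (-5)*(-4) + (-1)*(-1) + 1*(-4) + (-1)*(-1)
= 10 + 20 + 1 + (-4) + 1 = 28
|a|^2 = 2^2 + (-5)^2 + (-1)^2 + 1^2 + (-1)^2 = 32
|b|^2 = 5^2 + (-4)^2 + (-1)^2 + (-4)^2 + (-1)^2 = 59
(a.b)^2 = 28^2 = 784
|a|^2 * |b|^2 = 32 * 59 = 1888
Result = 784 - 1888 = -1104


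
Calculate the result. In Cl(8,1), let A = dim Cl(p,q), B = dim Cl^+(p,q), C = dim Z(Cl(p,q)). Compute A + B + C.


n = 8 + 1 = 9
Total dim = 2^9 = 512
Even subalgebra dim = 2^8 = 256
n is odd, so center dim = 2
Sum = 512 + 256 + 2 = 770


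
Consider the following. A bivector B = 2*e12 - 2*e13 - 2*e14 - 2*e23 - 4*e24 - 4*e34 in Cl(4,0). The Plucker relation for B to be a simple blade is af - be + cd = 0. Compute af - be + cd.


Plucker relation: af - be + cd
a*f = 2*(-4) = -8
b*e = (-2)*(-4) = 8
c*d = (-2)*(-2) = 4
af - be + cd = -8 - 8 + 4
= -12


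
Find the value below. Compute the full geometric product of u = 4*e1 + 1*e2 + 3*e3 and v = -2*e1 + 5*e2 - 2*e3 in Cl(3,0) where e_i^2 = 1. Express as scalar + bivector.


In Cl(3,0): e_i^2 = 1, e_ie_j = -e_je_i for i != j.
Scalar part = u . v = 4*(-2) + 1*5 + 3*(-2)
= -8 + 5 + (-6) = -9
e12 coeff = 4*5 - 1*(-2) = 20 - (-2) = 22
e13 coeff = 4*(-2) - 3*(-2) = -8 - (-6) = -2
e23 coeff = 1*(-2) - 3*5 = -2 - 15 = -17
uv = -9 + 22*e12 - 2*e13 - 17*e23


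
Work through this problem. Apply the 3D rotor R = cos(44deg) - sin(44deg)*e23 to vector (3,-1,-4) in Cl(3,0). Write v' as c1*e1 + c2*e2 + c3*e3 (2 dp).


Rotor R = cos(44deg) - sin(44deg)*e23
Rotation angle theta = 2 * 44 = 88 degrees in the e23 plane (e2 -> e3).
The component perpendicular to the plane (e1) is invariant: v'_1 = v1 = 3.00
cos(88deg) = 0.0349, sin(88deg) = 0.9994
v'_2 = v2*cos(theta) - v3*sin(theta) = -1*0.0349 - (-4)*0.9994 = 3.96
v'_3 = v2*sin(theta) + v3*cos(theta) = -1*0.9994 + (-4)*0.0349 = -1.14
v' = 3.00*e1 + 3.96*e2 - 1.14*e3


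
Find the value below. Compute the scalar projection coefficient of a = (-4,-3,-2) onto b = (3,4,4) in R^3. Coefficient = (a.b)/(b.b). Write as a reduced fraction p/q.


Projection coefficient = (a . b) / (b . b)
a . b = (-4)*3 + (-3)*4 + (-2)*4
= -12 + (-12) + (-8) = -32
b . b = 3^2 + 4^2 + 4^2
= 9 + 16 + 16 = 41
Coefficient = -32/41
In lowest terms: -32/41


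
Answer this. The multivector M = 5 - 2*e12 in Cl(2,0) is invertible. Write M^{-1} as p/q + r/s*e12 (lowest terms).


M = 5 - 2*e12, where e12^2 = -1.
Since M commutes with its reverse ~M = a - b*e12, M * ~M = a^2 - b^2*e12^2 = a^2 + b^2.
So M^{-1} = ~M / (a^2 + b^2) = (a - b*e12)/(a^2 + b^2).
a^2 + b^2 = 25 + 4 = 29
Scalar part = 5/29 = 5/29
Bivector coeff = 2/29 = 2/29
M^{-1} = 5/29 + 2/29*e12


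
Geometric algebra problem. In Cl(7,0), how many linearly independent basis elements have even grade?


Even subalgebra dimension = 2^(n-1)
n = 7 + 0 = 7
2^(7 - 1) = 2^6 = 64
Verification: sum of C(7,k) for even k = 1 + 21 + 35 + 7 = 64
Result = 64


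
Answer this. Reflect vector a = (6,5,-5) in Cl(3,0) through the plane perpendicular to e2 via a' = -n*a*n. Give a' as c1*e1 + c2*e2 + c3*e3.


Reflection formula: a' = -n*a*n, with n = e2 (unit vector, n^2 = 1).
For reflection through hyperplane perp to e2:
The component along e2 flips sign, others stay.
a = (6, 5, -5)
a' = (6, -5, -5)
a' = 6*e1 - 5*e2 - 5*e3


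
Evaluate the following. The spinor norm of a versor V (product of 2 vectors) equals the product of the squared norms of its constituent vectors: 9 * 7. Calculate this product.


Spinor norm N(V) = |v1|^2 * |v2|^2 * ... * |v2|^2
= 9 * 7
Running product: 9, 63
N(V) = 63


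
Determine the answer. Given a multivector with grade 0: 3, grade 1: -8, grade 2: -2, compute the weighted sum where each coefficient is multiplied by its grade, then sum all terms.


Grade-weighted sum = sum of grade_k * coefficient_k
0*3 = 0
1*(-8) = -8
2*(-2) = -4
Total = 0 + (-8) + (-4) = -12


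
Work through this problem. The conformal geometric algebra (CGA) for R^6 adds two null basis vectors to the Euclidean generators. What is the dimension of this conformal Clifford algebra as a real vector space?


The conformal model of R^6 uses Cl(7,1): the 6 Euclidean generators plus two extra orthogonal generators e+ (e+^2 = +1) and e- (e-^2 = -1), from which the null vectors e0, einf are built.
Number of generators m = 6 + 2 = 8.
dim Cl(p,q) = 2^m = 2^8 = 256


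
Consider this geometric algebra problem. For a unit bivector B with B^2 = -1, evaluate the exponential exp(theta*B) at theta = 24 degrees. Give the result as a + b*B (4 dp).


For a unit bivector B with B^2 = -1, the exponential series gives
e^(theta*B) = cos(theta) + sin(theta)*B (the GA analogue of Euler's formula).
theta = 24 degrees = 0.418879 rad
cos(24 deg) = 0.9135
sin(24 deg) = 0.4067
exp(theta*B) = 0.9135 + 0.4067*B


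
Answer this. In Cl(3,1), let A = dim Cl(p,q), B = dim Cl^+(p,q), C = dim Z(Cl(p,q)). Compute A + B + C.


n = 3 + 1 = 4
Total dim = 2^4 = 16
Even subalgebra dim = 2^3 = 8
n is even, so center dim = 1
Sum = 16 + 8 + 1 = 25


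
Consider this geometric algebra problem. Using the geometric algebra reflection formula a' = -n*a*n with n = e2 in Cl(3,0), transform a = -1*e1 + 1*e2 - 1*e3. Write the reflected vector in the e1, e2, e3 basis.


Reflection formula: a' = -n*a*n, with n = e2 (unit vector, n^2 = 1).
For reflection through hyperplane perp to e2:
The component along e2 flips sign, others stay.
a = (-1, 1, -1)
a' = (-1, -1, -1)
a' = -1*e1 - 1*e2 - 1*e3


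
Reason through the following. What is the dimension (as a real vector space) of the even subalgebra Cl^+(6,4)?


Even subalgebra dimension = 2^(n-1)
n = 6 + 4 = 10
2^(10 - 1) = 2^9 = 512
Verification: sum of C(10,k) for even k = 1 + 45 + 210 + 210 + 45 + 1 = 512
Result = 512


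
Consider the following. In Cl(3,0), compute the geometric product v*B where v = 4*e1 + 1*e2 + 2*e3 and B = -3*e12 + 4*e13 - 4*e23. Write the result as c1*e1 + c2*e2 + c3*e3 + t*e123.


vB has grade-1 (vector) and grade-3 (trivector) parts: vB = (v _| B) + (v ^ B).
Vector part <vB>_1:
  e1: -v2*b12 - v3*b13 = -(1)*(-3) - (2)*(4) = -5
  e2: v1*b12 - v3*b23 = (4)*(-3) - (2)*(-4) = -4
  e3: v1*b13 + v2*b23 = (4)*(4) + (1)*(-4) = 12
Trivector part <vB>_3:
  e123: v1*b23 - v2*b13 + v3*b12 = (4)*(-4) - (1)*(4) + (2)*(-3) = -26
vB = -5*e1 - 4*e2 + 12*e3 - 26*e123


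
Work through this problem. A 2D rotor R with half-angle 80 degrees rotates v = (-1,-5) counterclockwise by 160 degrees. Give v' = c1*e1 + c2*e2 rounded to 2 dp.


Rotor R = cos(80deg) - sin(80deg)*e12
Rotation angle theta = 2 * 80 = 160 degrees
v' = R*v*~R rotates v by theta.
cos(160deg) = -0.9397, sin(160deg) = 0.3420
v'_1 = -1*cos(160deg) - (-5)*sin(160deg)
= -1*(-0.9397) - (-5)*0.3420
= 2.65
v'_2 = -1*sin(160deg) + (-5)*cos(160deg)
= -1*0.3420 + (-5)*(-0.9397)
= 4.36
v' = 2.65*e1 + 4.36*e2


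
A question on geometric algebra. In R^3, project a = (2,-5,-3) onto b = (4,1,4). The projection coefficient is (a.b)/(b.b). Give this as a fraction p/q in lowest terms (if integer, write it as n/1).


Projection coefficient = (a . b) / (b . b)
a . b = 2*4 + (-5)*1 + (-3)*4
= 8 + (-5) + (-12) = -9
b . b = 4^2 + 1^2 + 4^2
= 16 + 1 + 16 = 33
Coefficient = -9/33
In lowest terms: -3/11


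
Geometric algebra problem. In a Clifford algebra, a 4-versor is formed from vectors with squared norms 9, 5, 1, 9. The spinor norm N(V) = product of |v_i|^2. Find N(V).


Spinor norm N(V) = |v1|^2 * |v2|^2 * ... * |v4|^2
= 9 * 5 * 1 * 9
Running product: 9, 45, 45, 405
N(V) = 405


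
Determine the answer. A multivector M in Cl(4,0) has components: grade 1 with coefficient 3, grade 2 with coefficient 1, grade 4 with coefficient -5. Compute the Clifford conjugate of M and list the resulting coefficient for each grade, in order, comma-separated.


Clifford conjugate sign for grade k: (-1)^(k(k+1)/2)
Grade 1: (-1)^(1*2/2) = (-1)^1 = -1, coeff 3 -> -3
Grade 2: (-1)^(2*3/2) = (-1)^3 = -1, coeff 1 -> -1
Grade 4: (-1)^(4*5/2) = (-1)^10 = 1, coeff -5 -> -5
Conjugated coefficients: -3, -1, -5


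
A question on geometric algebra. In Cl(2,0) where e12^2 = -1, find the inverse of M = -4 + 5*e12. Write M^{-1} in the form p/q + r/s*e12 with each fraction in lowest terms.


M = -4 + 5*e12, where e12^2 = -1.
Since M commutes with its reverse ~M = a - b*e12, M * ~M = a^2 - b^2*e12^2 = a^2 + b^2.
So M^{-1} = ~M / (a^2 + b^2) = (a - b*e12)/(a^2 + b^2).
a^2 + b^2 = 16 + 25 = 41
Scalar part = -4/41 = -4/41
Bivector coeff = -5/41 = -5/41
M^{-1} = -4/41 - 5/41*e12


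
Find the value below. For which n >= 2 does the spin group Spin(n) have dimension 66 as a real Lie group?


dim Spin(n) = dim so(n) = n(n-1)/2.
Solve n(n-1)/2 = 66, i.e. n^2 - n - 132 = 0.
Discriminant = 1 + 8*66 = 529
n = (1 + sqrt(529))/2 = (1 + 23)/2 = 12


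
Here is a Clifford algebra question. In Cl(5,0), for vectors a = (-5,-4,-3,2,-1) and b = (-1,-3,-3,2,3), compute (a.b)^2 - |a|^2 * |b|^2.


a . b = (-5)*(-1) + (-4)*(-3) + (-3)*(-3) + 2*2 + (-1)*3
= 5 + 12 + 9 + 4 + (-3) = 27
|a|^2 = (-5)^2 + (-4)^2 + (-3)^2 + 2^2 + (-1)^2 = 55
|b|^2 = (-1)^2 + (-3)^2 + (-3)^2 + 2^2 + 3^2 = 32
(a.b)^2 = 27^2 = 729
|a|^2 * |b|^2 = 55 * 32 = 1760
Result = 729 - 1760 = -1031


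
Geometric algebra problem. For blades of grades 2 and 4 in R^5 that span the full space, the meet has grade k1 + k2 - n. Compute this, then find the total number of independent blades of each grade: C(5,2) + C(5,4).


Meet grade = grade(A) + grade(B) - n
= 2 + 4 - 5 = 1
C(5,2) = 10
C(5,4) = 5
dim_A + dim_B = 10 + 5 = 15


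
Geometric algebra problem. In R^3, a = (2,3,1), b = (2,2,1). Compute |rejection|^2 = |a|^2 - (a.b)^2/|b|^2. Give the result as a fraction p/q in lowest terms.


|a|^2 = 2^2 + 3^2 + 1^2 = 14
|b|^2 = 2^2 + 2^2 + 1^2 = 9
a . b = 2*2 + 3*2 + 1*1 = 11
(a.b)^2 = 11^2 = 121
|rej|^2 = 14 - 121/9
= (126 - 121)/9
= 5/9
In lowest terms: 5/9


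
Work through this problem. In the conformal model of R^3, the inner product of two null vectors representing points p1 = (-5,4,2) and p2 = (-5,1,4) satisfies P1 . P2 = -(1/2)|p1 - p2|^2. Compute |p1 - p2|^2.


p1 - p2 = (0, 3, -2)
|p1 - p2|^2 = 0^2 + 3^2 + (-2)^2
= 0 + 9 + 4
= 13


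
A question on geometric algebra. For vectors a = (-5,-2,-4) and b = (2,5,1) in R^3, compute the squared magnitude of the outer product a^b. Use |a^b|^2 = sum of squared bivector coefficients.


a wedge b = (a1*b2 - a2*b1)*e12 + (a1*b3 - a3*b1)*e13 + (a2*b3 - a3*b2)*e23
e12 coeff: (-5)*5 - (-2)*2 = -25 - (-4) = -21
e13 coeff: (-5)*1 - (-4)*2 = -5 - (-8) = 3
e23 coeff: (-2)*1 - (-4)*5 = -2 - (-20) = 18
|a wedge b|^2 = (-21)^2 + 3^2 + 18^2
= 441 + 9 + 324
= 774


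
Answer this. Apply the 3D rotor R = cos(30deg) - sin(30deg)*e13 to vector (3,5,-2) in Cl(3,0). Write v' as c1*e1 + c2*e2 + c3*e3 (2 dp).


Rotor R = cos(30deg) - sin(30deg)*e13
Rotation angle theta = 2 * 30 = 60 degrees in the e13 plane (e1 -> e3).
The component perpendicular to the plane (e2) is invariant: v'_2 = v2 = 5.00
cos(60deg) = 0.5000, sin(60deg) = 0.8660
v'_1 = v1*cos(theta) - v3*sin(theta) = 3*0.5000 - (-2)*0.8660 = 3.23
v'_3 = v1*sin(theta) + v3*cos(theta) = 3*0.8660 + (-2)*0.5000 = 1.60
v' = 3.23*e1 + 5.00*e2 + 1.60*e3


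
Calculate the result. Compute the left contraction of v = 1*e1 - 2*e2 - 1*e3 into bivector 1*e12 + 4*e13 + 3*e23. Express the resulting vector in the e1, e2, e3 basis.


Left contraction v _| B = <vB>_1 (grade-1 part of the geometric product vB).
Using e1_|e12 = e2, e2_|e12 = -e1, e1_|e13 = e3, e3_|e13 = -e1, e2_|e23 = e3, e3_|e23 = -e2:
e1 coeff: -v2*b12 - v3*b13 = -(-2)*(1) - (-1)*(4) = 6
e2 coeff: v1*b12 - v3*b23 = (1)*(1) - (-1)*(3) = 4
e3 coeff: v1*b13 + v2*b23 = (1)*(4) + (-2)*(3) = -2
v _| B = 6*e1 + 4*e2 - 2*e3


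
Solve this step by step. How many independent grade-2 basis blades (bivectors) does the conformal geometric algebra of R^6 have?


The conformal model of R^6 uses Cl(7,1) with m = 6 + 2 = 8 generators.
Number of grade-2 blades = C(m, 2) = C(8, 2)
= 8*7/2 = 28


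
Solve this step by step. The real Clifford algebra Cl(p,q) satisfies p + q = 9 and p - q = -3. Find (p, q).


We need p + q = 9 and p - q = -3.
Adding: 2p = 9 + (-3) = 6, so p = 3.
Then q = 9 - 3 = 6.
(p, q) = (3, 6)


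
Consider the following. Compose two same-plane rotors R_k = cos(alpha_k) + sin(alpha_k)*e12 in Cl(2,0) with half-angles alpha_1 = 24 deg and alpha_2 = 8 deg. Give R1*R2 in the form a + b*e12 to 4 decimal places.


Same-plane rotors commute and their half-angles add:
R1*R2 = cos(a1 + a2) + sin(a1 + a2)*e12.
a1 + a2 = 24 + 8 = 32 deg
cos(32 deg) = 0.8480
sin(32 deg) = 0.5299
R1*R2 = 0.8480 + 0.5299*e12


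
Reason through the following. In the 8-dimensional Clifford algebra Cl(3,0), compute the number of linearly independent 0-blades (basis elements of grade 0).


Number of grade-k basis blades in Cl(p,q) with n = p + q is C(n, k).
n = 3 + 0 = 3
C(3, 0) = 3! / (0! * 3!)
= 6 / (1 * 6)
= 1


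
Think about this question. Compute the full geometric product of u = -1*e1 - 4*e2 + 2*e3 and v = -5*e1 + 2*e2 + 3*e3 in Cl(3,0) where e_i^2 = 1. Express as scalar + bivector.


In Cl(3,0): e_i^2 = 1, e_ie_j = -e_je_i for i != j.
Scalar part = u . v = (-1)*(-5) + (-4)*2 + 2*3
= 5 + (-8) + 6 = 3
e12 coeff = (-1)*2 - (-4)*(-5) = -2 - 20 = -22
e13 coeff = (-1)*3 - 2*(-5) = -3 - (-10) = 7
e23 coeff = (-4)*3 - 2*2 = -12 - 4 = -16
uv = 3 - 22*e12 + 7*e13 - 16*e23


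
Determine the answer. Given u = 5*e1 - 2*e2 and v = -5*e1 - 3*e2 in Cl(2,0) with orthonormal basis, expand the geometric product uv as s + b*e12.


Expand: (5*e1 - 2*e2)(-5*e1 - 3*e2)
= 5*(-5)*e1e1 + 5*(-3)*e1e2 + (-2)*(-5)*e2e1 + (-2)*(-3)*e2e2
Using e1^2 = e2^2 = 1, e2e1 = -e1e2:
Scalar part s = 5*(-5) + (-2)*(-3) = -25 + 6 = -19
Bivector part b = 5*(-3) - (-2)*(-5) = -15 - 10 = -25
uv = -19 - 25*e12


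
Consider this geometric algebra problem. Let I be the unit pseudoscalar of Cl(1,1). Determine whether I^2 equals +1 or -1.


The pseudoscalar I = e1...e_n (product of all n generators) of Cl(p,q) satisfies I^2 = (-1)^(q + n(n-1)/2).
p = 1, q = 1, n = p + q = 2
n(n-1)/2 = 2 * 1 / 2 = 1
Exponent = q + n(n-1)/2 = 1 + 1 = 2
I^2 = (-1)^2 = +1


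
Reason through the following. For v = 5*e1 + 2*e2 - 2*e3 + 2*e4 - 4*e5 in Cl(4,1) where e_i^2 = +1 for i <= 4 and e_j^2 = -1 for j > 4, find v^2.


v^2 = sum of c_i^2 * e_i^2
Positive signature terms (e_i^2 = +1): 5^2 + 2^2 + (-2)^2 + 2^2 = 37
Negative signature terms (e_j^2 = -1): (-4)^2 = 16
v^2 = 37 - 16 = 21


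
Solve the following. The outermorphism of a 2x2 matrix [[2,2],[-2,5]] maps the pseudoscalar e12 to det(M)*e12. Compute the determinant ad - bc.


The outermorphism of a linear map f sends e1^e2 to f(e1)^f(e2).
f(e1) = 2*e1 - 2*e2
f(e2) = 2*e1 + 5*e2
f(e1) ^ f(e2) = (2*e1 - 2*e2) ^ (2*e1 + 5*e2)
= 2*5*e12 + (-2)*2*e21
= (10 - (-4))*e12
= 14*e12
Coefficient = 14


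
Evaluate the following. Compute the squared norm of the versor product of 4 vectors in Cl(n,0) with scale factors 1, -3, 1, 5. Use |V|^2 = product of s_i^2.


Each vector v_i has |v_i|^2 = s_i^2
Squared scales: 1^2 = 1, (-3)^2 = 9, 1^2 = 1, 5^2 = 25
|V|^2 = 1 * 9 * 1 * 25
= 225


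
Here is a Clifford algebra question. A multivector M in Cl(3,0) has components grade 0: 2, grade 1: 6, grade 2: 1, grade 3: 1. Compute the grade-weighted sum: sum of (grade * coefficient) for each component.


Grade-weighted sum = sum of grade_k * coefficient_k
0*2 = 0
1*6 = 6
2*1 = 2
3*1 = 3
Total = 0 + 6 + 2 + 3 = 11


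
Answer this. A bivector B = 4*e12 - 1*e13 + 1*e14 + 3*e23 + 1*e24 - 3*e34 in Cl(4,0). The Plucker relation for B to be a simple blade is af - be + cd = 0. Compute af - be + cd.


Plucker relation: af - be + cd
a*f = 4*(-3) = -12
b*e = (-1)*1 = -1
c*d = 1*3 = 3
af - be + cd = -12 - (-1) + 3
= -8


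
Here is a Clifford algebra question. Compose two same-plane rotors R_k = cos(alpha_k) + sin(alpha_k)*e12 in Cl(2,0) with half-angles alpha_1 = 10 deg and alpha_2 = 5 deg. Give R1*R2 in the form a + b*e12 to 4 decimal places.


Same-plane rotors commute and their half-angles add:
R1*R2 = cos(a1 + a2) + sin(a1 + a2)*e12.
a1 + a2 = 10 + 5 = 15 deg
cos(15 deg) = 0.9659
sin(15 deg) = 0.2588
R1*R2 = 0.9659 + 0.2588*e12


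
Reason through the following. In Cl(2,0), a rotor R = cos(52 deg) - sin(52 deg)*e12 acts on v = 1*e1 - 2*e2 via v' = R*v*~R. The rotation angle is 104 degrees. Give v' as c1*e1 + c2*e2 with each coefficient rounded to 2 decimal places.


Rotor R = cos(52deg) - sin(52deg)*e12
Rotation angle theta = 2 * 52 = 104 degrees
v' = R*v*~R rotates v by theta.
cos(104deg) = -0.2419, sin(104deg) = 0.9703
v'_1 = 1*cos(104deg) - (-2)*sin(104deg)
= 1*(-0.2419) - (-2)*0.9703
= 1.70
v'_2 = 1*sin(104deg) + (-2)*cos(104deg)
= 1*0.9703 + (-2)*(-0.2419)
= 1.45
v' = 1.70*e1 + 1.45*e2


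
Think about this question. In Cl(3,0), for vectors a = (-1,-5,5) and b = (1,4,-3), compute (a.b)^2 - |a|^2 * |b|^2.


a . b = (-1)*1 + (-5)*4 + 5*(-3)
= -1 + (-20) + (-15) = -36
|a|^2 = (-1)^2 + (-5)^2 + 5^2 = 51
|b|^2 = 1^2 + 4^2 + (-3)^2 = 26
(a.b)^2 = (-36)^2 = 1296
|a|^2 * |b|^2 = 51 * 26 = 1326
Result = 1296 - 1326 = -30


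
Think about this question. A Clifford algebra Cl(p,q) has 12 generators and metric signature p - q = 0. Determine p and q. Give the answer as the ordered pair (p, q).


We need p + q = 12 and p - q = 0.
Adding: 2p = 12 + 0 = 12, so p = 6.
Then q = 12 - 6 = 6.
(p, q) = (6, 6)


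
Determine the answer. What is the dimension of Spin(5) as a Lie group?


Spin(n) double-covers SO(n); both have Lie algebra so(n) of dimension n(n-1)/2.
n = 5
n(n-1) = 5 * 4 = 20
dim Spin(5) = 20/2 = 10


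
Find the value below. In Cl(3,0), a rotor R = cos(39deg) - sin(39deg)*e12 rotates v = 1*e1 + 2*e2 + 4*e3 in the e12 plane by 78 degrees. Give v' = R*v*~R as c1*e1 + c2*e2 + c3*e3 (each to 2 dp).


Rotor R = cos(39deg) - sin(39deg)*e12
Rotation angle theta = 2 * 39 = 78 degrees in the e12 plane (e1 -> e2).
The component perpendicular to the plane (e3) is invariant: v'_3 = v3 = 4.00
cos(78deg) = 0.2079, sin(78deg) = 0.9781
v'_1 = v1*cos(theta) - v2*sin(theta) = 1*0.2079 - 2*0.9781 = -1.75
v'_2 = v1*sin(theta) + v2*cos(theta) = 1*0.9781 + 2*0.2079 = 1.39
v' = -1.75*e1 + 1.39*e2 + 4.00*e3


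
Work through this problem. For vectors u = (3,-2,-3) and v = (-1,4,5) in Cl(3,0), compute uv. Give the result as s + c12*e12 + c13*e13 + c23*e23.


In Cl(3,0): e_i^2 = 1, e_ie_j = -e_je_i for i != j.
Scalar part = u . v = 3*(-1) + (-2)*4 + (-3)*5
= -3 + (-8) + (-15) = -26
e12 coeff = 3*4 - (-2)*(-1) = 12 - 2 = 10
e13 coeff = 3*5 - (-3)*(-1) = 15 - 3 = 12
e23 coeff = (-2)*5 - (-3)*4 = -10 - (-12) = 2
uv = -26 + 10*e12 + 12*e13 + 2*e23


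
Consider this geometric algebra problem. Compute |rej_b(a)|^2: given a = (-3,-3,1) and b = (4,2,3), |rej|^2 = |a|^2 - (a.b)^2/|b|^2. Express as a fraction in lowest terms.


|a|^2 = (-3)^2 + (-3)^2 + 1^2 = 19
|b|^2 = 4^2 + 2^2 + 3^2 = 29
a . b = (-3)*4 + (-3)*2 + 1*3 = -15
(a.b)^2 = (-15)^2 = 225
|rej|^2 = 19 - 225/29
= (551 - 225)/29
= 326/29
In lowest terms: 326/29


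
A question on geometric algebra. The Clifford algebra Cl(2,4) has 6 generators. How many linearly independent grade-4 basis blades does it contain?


Number of grade-k basis blades in Cl(p,q) with n = p + q is C(n, k).
n = 2 + 4 = 6
C(6, 4) = 6! / (4! * 2!)
= 720 / (24 * 2)
= 15


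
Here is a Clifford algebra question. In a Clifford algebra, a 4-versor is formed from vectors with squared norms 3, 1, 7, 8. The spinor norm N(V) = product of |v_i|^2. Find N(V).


Spinor norm N(V) = |v1|^2 * |v2|^2 * ... * |v4|^2
= 3 * 1 * 7 * 8
Running product: 3, 3, 21, 168
N(V) = 168


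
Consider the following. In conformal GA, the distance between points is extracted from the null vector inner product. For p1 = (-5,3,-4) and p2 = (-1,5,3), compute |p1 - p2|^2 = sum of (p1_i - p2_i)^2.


p1 - p2 = (-4, -2, -7)
|p1 - p2|^2 = (-4)^2 + (-2)^2 + (-7)^2
= 16 + 4 + 49
= 69


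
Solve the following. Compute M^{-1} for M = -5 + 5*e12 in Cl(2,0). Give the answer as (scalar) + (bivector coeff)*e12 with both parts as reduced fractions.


M = -5 + 5*e12, where e12^2 = -1.
Since M commutes with its reverse ~M = a - b*e12, M * ~M = a^2 - b^2*e12^2 = a^2 + b^2.
So M^{-1} = ~M / (a^2 + b^2) = (a - b*e12)/(a^2 + b^2).
a^2 + b^2 = 25 + 25 = 50
Scalar part = -5/50 = -1/10
Bivector coeff = -5/50 = -1/10
M^{-1} = -1/10 - 1/10*e12


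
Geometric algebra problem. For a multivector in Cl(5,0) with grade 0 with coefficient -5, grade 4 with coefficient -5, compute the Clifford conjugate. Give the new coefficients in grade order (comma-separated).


Clifford conjugate sign for grade k: (-1)^(k(k+1)/2)
Grade 0: (-1)^(0*1/2) = (-1)^0 = 1, coeff -5 -> -5
Grade 4: (-1)^(4*5/2) = (-1)^10 = 1, coeff -5 -> -5
Conjugated coefficients: -5, -5


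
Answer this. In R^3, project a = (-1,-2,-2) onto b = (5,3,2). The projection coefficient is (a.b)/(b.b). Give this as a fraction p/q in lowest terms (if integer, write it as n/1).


Projection coefficient = (a . b) / (b . b)
a . b = (-1)*5 + (-2)*3 + (-2)*2
= -5 + (-6) + (-4) = -15
b . b = 5^2 + 3^2 + 2^2
= 25 + 9 + 4 = 38
Coefficient = -15/38
In lowest terms: -15/38


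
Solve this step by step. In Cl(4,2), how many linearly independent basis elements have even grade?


Even subalgebra dimension = 2^(n-1)
n = 4 + 2 = 6
2^(6 - 1) = 2^5 = 32
Verification: sum of C(6,k) for even k = 1 + 15 + 15 + 1 = 32
Result = 32


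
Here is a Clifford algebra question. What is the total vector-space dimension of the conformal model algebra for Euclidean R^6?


The conformal model of R^6 uses Cl(7,1): the 6 Euclidean generators plus two extra orthogonal generators e+ (e+^2 = +1) and e- (e-^2 = -1), from which the null vectors e0, einf are built.
Number of generators m = 6 + 2 = 8.
dim Cl(p,q) = 2^m = 2^8 = 256


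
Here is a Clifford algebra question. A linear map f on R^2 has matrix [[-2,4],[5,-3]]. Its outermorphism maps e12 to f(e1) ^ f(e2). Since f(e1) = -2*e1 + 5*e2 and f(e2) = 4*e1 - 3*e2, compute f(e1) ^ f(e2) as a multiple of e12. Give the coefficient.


The outermorphism of a linear map f sends e1^e2 to f(e1)^f(e2).
f(e1) = -2*e1 + 5*e2
f(e2) = 4*e1 - 3*e2
f(e1) ^ f(e2) = (-2*e1 + 5*e2) ^ (4*e1 - 3*e2)
= (-2)*(-3)*e12 + 5*4*e21
= (6 - 20)*e12
= -14*e12
Coefficient = -14


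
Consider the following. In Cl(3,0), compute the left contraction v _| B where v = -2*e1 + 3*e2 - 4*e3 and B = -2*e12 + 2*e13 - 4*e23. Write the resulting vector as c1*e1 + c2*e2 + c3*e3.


Left contraction v _| B = <vB>_1 (grade-1 part of the geometric product vB).
Using e1_|e12 = e2, e2_|e12 = -e1, e1_|e13 = e3, e3_|e13 = -e1, e2_|e23 = e3, e3_|e23 = -e2:
e1 coeff: -v2*b12 - v3*b13 = -(3)*(-2) - (-4)*(2) = 14
e2 coeff: v1*b12 - v3*b23 = (-2)*(-2) - (-4)*(-4) = -12
e3 coeff: v1*b13 + v2*b23 = (-2)*(2) + (3)*(-4) = -16
v _| B = 14*e1 - 12*e2 - 16*e3


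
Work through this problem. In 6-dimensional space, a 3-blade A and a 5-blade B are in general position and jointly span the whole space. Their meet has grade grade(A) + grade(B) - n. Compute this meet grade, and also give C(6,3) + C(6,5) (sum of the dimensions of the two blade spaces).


Meet grade = grade(A) + grade(B) - n
= 3 + 5 - 6 = 2
C(6,3) = 20
C(6,5) = 6
dim_A + dim_B = 20 + 6 = 26


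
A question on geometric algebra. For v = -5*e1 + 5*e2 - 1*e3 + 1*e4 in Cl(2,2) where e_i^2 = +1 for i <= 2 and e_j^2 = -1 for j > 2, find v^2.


v^2 = sum of c_i^2 * e_i^2
Positive signature terms (e_i^2 = +1): (-5)^2 + 5^2 = 50
Negative signature terms (e_j^2 = -1): (-1)^2 + 1^2 = 2
v^2 = 50 - 2 = 48


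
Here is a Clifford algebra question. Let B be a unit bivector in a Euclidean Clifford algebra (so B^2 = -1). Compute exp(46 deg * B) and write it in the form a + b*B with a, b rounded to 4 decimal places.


For a unit bivector B with B^2 = -1, the exponential series gives
e^(theta*B) = cos(theta) + sin(theta)*B (the GA analogue of Euler's formula).
theta = 46 degrees = 0.802851 rad
cos(46 deg) = 0.6947
sin(46 deg) = 0.7193
exp(theta*B) = 0.6947 + 0.7193*B


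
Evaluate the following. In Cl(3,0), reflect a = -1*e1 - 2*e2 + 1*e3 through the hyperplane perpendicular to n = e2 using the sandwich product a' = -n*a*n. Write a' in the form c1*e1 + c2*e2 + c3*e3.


Reflection formula: a' = -n*a*n, with n = e2 (unit vector, n^2 = 1).
For reflection through hyperplane perp to e2:
The component along e2 flips sign, others stay.
a = (-1, -2, 1)
a' = (-1, 2, 1)
a' = -1*e1 + 2*e2 + 1*e3


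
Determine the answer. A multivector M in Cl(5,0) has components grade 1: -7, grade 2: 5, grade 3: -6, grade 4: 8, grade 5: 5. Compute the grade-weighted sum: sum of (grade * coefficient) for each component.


Grade-weighted sum = sum of grade_k * coefficient_k
1*(-7) = -7
2*5 = 10
3*(-6) = -18
4*8 = 32
5*5 = 25
Total = -7 + 10 + (-18) + 32 + 25 = 42


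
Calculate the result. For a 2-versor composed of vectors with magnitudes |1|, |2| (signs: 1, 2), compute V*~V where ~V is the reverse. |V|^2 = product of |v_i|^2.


Each vector v_i has |v_i|^2 = s_i^2
Squared scales: 1^2 = 1, 2^2 = 4
|V|^2 = 1 * 4
= 4


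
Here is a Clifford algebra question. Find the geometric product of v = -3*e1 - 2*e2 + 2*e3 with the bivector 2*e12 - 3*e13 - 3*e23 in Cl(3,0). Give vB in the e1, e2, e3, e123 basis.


vB has grade-1 (vector) and grade-3 (trivector) parts: vB = (v _| B) + (v ^ B).
Vector part <vB>_1:
  e1: -v2*b12 - v3*b13 = -(-2)*(2) - (2)*(-3) = 10
  e2: v1*b12 - v3*b23 = (-3)*(2) - (2)*(-3) = 0
  e3: v1*b13 + v2*b23 = (-3)*(-3) + (-2)*(-3) = 15
Trivector part <vB>_3:
  e123: v1*b23 - v2*b13 + v3*b12 = (-3)*(-3) - (-2)*(-3) + (2)*(2) = 7
vB = 10*e1 + 0*e2 + 15*e3 + 7*e123


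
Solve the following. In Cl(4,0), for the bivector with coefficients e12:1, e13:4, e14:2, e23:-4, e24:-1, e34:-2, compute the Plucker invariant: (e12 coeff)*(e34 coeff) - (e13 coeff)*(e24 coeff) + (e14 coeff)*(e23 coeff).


Plucker relation: af - be + cd
a*f = 1*(-2) = -2
b*e = 4*(-1) = -4
c*d = 2*(-4) = -8
af - be + cd = -2 - (-4) + (-8)
= -6


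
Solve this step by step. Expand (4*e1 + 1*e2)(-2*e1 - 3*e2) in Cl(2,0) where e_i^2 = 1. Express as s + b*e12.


Expand: (4*e1 + 1*e2)(-2*e1 - 3*e2)
= 4*(-2)*e1e1 + 4*(-3)*e1e2 + 1*(-2)*e2e1 + 1*(-3)*e2e2
Using e1^2 = e2^2 = 1, e2e1 = -e1e2:
Scalar part s = 4*(-2) + 1*(-3) = -8 + (-3) = -11
Bivector part b = 4*(-3) - 1*(-2) = -12 - (-2) = -10
uv = -11 - 10*e12


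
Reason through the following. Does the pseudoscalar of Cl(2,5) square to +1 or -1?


The pseudoscalar I = e1...e_n (product of all n generators) of Cl(p,q) satisfies I^2 = (-1)^(q + n(n-1)/2).
p = 2, q = 5, n = p + q = 7
n(n-1)/2 = 7 * 6 / 2 = 21
Exponent = q + n(n-1)/2 = 5 + 21 = 26
I^2 = (-1)^26 = +1


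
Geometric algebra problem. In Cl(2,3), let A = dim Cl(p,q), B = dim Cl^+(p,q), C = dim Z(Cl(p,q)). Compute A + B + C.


n = 2 + 3 = 5
Total dim = 2^5 = 32
Even subalgebra dim = 2^4 = 16
n is odd, so center dim = 2
Sum = 32 + 16 + 2 = 50


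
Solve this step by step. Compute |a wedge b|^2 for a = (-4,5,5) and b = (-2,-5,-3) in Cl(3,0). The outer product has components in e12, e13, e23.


a wedge b = (a1*b2 - a2*b1)*e12 + (a1*b3 - a3*b1)*e13 + (a2*b3 - a3*b2)*e23
e12 coeff: (-4)*(-5) - 5*(-2) = 20 - (-10) = 30
e13 coeff: (-4)*(-3) - 5*(-2) = 12 - (-10) = 22
e23 coeff: 5*(-3) - 5*(-5) = -15 - (-25) = 10
|a wedge b|^2 = 30^2 + 22^2 + 10^2
= 900 + 484 + 100
= 1484


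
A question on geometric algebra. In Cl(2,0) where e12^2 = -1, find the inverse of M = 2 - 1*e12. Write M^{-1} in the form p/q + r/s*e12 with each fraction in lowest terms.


M = 2 - 1*e12, where e12^2 = -1.
Since M commutes with its reverse ~M = a - b*e12, M * ~M = a^2 - b^2*e12^2 = a^2 + b^2.
So M^{-1} = ~M / (a^2 + b^2) = (a - b*e12)/(a^2 + b^2).
a^2 + b^2 = 4 + 1 = 5
Scalar part = 2/5 = 2/5
Bivector coeff = 1/5 = 1/5
M^{-1} = 2/5 + 1/5*e12


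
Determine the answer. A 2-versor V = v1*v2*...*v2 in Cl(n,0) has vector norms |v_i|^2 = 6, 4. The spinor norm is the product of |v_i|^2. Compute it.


Spinor norm N(V) = |v1|^2 * |v2|^2 * ... * |v2|^2
= 6 * 4
Running product: 6, 24
N(V) = 24


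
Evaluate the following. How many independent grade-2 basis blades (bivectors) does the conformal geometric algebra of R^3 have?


The conformal model of R^3 uses Cl(4,1) with m = 3 + 2 = 5 generators.
Number of grade-2 blades = C(m, 2) = C(5, 2)
= 5*4/2 = 10


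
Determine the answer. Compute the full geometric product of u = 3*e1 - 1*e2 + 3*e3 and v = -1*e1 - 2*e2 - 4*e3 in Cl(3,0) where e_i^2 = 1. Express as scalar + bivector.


In Cl(3,0): e_i^2 = 1, e_ie_j = -e_je_i for i != j.
Scalar part = u . v = 3*(-1) + (-1)*(-2) + 3*(-4)
= -3 + 2 + (-12) = -13
e12 coeff = 3*(-2) - (-1)*(-1) = -6 - 1 = -7
e13 coeff = 3*(-4) - 3*(-1) = -12 - (-3) = -9
e23 coeff = (-1)*(-4) - 3*(-2) = 4 - (-6) = 10
uv = -13 - 7*e12 - 9*e13 + 10*e23


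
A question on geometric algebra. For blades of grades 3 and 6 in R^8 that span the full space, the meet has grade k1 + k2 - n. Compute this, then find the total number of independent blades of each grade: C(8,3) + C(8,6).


Meet grade = grade(A) + grade(B) - n
= 3 + 6 - 8 = 1
C(8,3) = 56
C(8,6) = 28
dim_A + dim_B = 56 + 28 = 84


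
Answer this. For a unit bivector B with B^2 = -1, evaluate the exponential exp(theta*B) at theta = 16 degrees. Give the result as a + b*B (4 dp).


For a unit bivector B with B^2 = -1, the exponential series gives
e^(theta*B) = cos(theta) + sin(theta)*B (the GA analogue of Euler's formula).
theta = 16 degrees = 0.279253 rad
cos(16 deg) = 0.9613
sin(16 deg) = 0.2756
exp(theta*B) = 0.9613 + 0.2756*B


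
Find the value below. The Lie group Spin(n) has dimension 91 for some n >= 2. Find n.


dim Spin(n) = dim so(n) = n(n-1)/2.
Solve n(n-1)/2 = 91, i.e. n^2 - n - 182 = 0.
Discriminant = 1 + 8*91 = 729
n = (1 + sqrt(729))/2 = (1 + 27)/2 = 14


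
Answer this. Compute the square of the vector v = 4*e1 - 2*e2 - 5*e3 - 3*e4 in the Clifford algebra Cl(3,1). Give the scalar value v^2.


v^2 = sum of c_i^2 * e_i^2
Positive signature terms (e_i^2 = +1): 4^2 + (-2)^2 + (-5)^2 = 45
Negative signature terms (e_j^2 = -1): (-3)^2 = 9
v^2 = 45 - 9 = 36
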